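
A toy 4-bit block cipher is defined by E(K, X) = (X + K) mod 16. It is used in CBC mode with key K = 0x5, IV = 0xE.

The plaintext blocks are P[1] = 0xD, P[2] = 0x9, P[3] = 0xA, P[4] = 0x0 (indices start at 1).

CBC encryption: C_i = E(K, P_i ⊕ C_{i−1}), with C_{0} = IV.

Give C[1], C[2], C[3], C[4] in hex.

C[1]: P[1] ⊕ 0xE = 0x3; E(K, 0x3) = 0x8.
C[2]: P[2] ⊕ 0x8 = 0x1; E(K, 0x1) = 0x6.
C[3]: P[3] ⊕ 0x6 = 0xC; E(K, 0xC) = 0x1.
C[4]: P[4] ⊕ 0x1 = 0x1; E(K, 0x1) = 0x6.

C[1] = 0x8, C[2] = 0x6, C[3] = 0x1, C[4] = 0x6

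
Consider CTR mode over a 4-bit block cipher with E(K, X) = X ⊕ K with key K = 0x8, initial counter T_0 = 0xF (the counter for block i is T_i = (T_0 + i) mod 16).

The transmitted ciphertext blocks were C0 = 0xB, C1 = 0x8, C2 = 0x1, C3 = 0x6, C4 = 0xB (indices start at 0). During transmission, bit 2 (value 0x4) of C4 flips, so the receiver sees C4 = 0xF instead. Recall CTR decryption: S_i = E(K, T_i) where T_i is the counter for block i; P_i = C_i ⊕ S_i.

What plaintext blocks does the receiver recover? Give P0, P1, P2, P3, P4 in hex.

P0 = 0xC, P1 = 0x0, P2 = 0x8, P3 = 0xC, P4 = 0x4

Only C4 changed, to 0xF. In CTR, a change in C_i flips the same bit in P_i only; the keystream is unaffected. Decrypting the received ciphertext:
P0: T = 0xF, S = E(K, T) = 0x7; 0xB ⊕ 0x7 = 0xC.
P1: T = 0x0, S = E(K, T) = 0x8; 0x8 ⊕ 0x8 = 0x0.
P2: T = 0x1, S = E(K, T) = 0x9; 0x1 ⊕ 0x9 = 0x8.
P3: T = 0x2, S = E(K, T) = 0xA; 0x6 ⊕ 0xA = 0xC.
P4: T = 0x3, S = E(K, T) = 0xB; 0xF ⊕ 0xB = 0x4.
Blocks that differ from the original plaintext: P4.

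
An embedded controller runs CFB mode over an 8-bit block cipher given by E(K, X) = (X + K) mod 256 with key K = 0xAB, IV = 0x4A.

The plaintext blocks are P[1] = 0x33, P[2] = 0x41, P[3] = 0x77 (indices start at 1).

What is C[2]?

CFB encryption: C_i = P_i ⊕ E(K, C_{i−1}), with C_{0} = IV.
C[1]: E(K, 0x4A) = 0xF5; 0x33 ⊕ 0xF5 = 0xC6.
C[2]: E(K, 0xC6) = 0x71; 0x41 ⊕ 0x71 = 0x30.

C[2] = 0x30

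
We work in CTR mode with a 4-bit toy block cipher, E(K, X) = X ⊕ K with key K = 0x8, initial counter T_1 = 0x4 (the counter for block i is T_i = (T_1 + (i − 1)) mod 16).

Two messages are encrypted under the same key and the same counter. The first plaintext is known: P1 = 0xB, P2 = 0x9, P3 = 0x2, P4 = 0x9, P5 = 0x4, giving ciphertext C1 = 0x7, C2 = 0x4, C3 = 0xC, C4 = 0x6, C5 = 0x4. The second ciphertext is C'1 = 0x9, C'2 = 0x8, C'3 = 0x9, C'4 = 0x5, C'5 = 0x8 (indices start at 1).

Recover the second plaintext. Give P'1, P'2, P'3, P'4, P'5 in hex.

P'1 = 0x5, P'2 = 0x5, P'3 = 0x7, P'4 = 0xA, P'5 = 0x8

In CTR with a reused counter, both messages share the same keystream S_i, so C_i ⊕ C'_i = P_i ⊕ P'_i and thus P'_i = P_i ⊕ C_i ⊕ C'_i.
P'1: 0xB ⊕ 0x7 ⊕ 0x9 = 0x5.
P'2: 0x9 ⊕ 0x4 ⊕ 0x8 = 0x5.
P'3: 0x2 ⊕ 0xC ⊕ 0x9 = 0x7.
P'4: 0x9 ⊕ 0x6 ⊕ 0x5 = 0xA.
P'5: 0x4 ⊕ 0x4 ⊕ 0x8 = 0x8.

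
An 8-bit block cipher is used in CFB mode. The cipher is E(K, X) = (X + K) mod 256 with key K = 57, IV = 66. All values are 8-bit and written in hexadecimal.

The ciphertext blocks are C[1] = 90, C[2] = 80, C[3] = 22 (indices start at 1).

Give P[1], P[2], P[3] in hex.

P[1] = 2D, P[2] = 67, P[3] = F5

CFB decryption: P_i = C_i ⊕ E(K, C_{i−1}), with C_{0} = IV.
P[1]: E(K, 66) = BD; 90 ⊕ BD = 2D.
P[2]: E(K, 90) = E7; 80 ⊕ E7 = 67.
P[3]: E(K, 80) = D7; 22 ⊕ D7 = F5.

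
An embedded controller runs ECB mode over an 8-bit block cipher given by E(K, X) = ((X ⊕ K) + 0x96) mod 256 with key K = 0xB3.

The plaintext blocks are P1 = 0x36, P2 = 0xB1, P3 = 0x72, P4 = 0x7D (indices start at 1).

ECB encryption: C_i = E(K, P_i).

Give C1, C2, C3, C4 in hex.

C1 = 0x1B, C2 = 0x98, C3 = 0x57, C4 = 0x64

C1: E(K, 0x36) = 0x1B.
C2: E(K, 0xB1) = 0x98.
C3: E(K, 0x72) = 0x57.
C4: E(K, 0x7D) = 0x64.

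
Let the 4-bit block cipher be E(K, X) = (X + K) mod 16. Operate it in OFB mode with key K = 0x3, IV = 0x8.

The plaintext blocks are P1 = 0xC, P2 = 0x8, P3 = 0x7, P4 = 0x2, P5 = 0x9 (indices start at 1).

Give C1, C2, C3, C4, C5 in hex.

OFB encryption: S_i = E(K, S_{i−1}) with S_{0} = IV; C_i = P_i ⊕ S_i.
C1: S = E(K, 0x8) = 0xB; 0xC ⊕ 0xB = 0x7.
C2: S = E(K, 0xB) = 0xE; 0x8 ⊕ 0xE = 0x6.
C3: S = E(K, 0xE) = 0x1; 0x7 ⊕ 0x1 = 0x6.
C4: S = E(K, 0x1) = 0x4; 0x2 ⊕ 0x4 = 0x6.
C5: S = E(K, 0x4) = 0x7; 0x9 ⊕ 0x7 = 0xE.

C1 = 0x7, C2 = 0x6, C3 = 0x6, C4 = 0x6, C5 = 0xE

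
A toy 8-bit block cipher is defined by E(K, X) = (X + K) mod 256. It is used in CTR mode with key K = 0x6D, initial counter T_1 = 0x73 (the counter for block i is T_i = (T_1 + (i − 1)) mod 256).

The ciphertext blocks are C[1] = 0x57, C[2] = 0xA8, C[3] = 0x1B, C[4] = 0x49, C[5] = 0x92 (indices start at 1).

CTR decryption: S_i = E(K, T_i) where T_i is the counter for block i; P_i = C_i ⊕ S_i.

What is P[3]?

P[3] = 0xF9

P[3]: T = 0x75, S = E(K, T) = 0xE2; 0x1B ⊕ 0xE2 = 0xF9.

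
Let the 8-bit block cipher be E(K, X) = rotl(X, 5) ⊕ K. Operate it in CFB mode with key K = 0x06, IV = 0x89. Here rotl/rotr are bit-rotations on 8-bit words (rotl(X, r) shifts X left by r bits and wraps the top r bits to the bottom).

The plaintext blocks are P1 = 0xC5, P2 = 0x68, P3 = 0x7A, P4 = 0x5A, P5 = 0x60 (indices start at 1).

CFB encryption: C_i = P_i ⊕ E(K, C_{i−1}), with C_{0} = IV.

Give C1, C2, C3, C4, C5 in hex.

C1 = 0xF2, C2 = 0x30, C3 = 0x7A, C4 = 0x13, C5 = 0x04

C1: E(K, 0x89) = 0x37; 0xC5 ⊕ 0x37 = 0xF2.
C2: E(K, 0xF2) = 0x58; 0x68 ⊕ 0x58 = 0x30.
C3: E(K, 0x30) = 0x00; 0x7A ⊕ 0x00 = 0x7A.
C4: E(K, 0x7A) = 0x49; 0x5A ⊕ 0x49 = 0x13.
C5: E(K, 0x13) = 0x64; 0x60 ⊕ 0x64 = 0x04.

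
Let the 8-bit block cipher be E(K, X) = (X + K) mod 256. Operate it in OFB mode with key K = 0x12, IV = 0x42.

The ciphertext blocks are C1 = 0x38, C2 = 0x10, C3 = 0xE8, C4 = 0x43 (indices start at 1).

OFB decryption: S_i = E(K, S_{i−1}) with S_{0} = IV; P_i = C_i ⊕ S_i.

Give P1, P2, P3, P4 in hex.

P1: S = E(K, 0x42) = 0x54; 0x38 ⊕ 0x54 = 0x6C.
P2: S = E(K, 0x54) = 0x66; 0x10 ⊕ 0x66 = 0x76.
P3: S = E(K, 0x66) = 0x78; 0xE8 ⊕ 0x78 = 0x90.
P4: S = E(K, 0x78) = 0x8A; 0x43 ⊕ 0x8A = 0xC9.

P1 = 0x6C, P2 = 0x76, P3 = 0x90, P4 = 0xC9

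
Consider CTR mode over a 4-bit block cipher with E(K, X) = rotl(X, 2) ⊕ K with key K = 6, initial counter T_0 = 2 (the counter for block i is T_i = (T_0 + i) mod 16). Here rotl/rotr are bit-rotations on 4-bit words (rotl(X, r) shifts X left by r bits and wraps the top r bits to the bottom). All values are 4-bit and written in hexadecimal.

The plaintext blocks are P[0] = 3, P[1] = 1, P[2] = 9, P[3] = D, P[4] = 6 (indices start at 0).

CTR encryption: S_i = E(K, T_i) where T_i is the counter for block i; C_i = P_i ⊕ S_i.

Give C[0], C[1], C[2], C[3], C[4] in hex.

C[0] = D, C[1] = B, C[2] = E, C[3] = E, C[4] = 9

C[0]: T = 2, S = E(K, T) = E; 3 ⊕ E = D.
C[1]: T = 3, S = E(K, T) = A; 1 ⊕ A = B.
C[2]: T = 4, S = E(K, T) = 7; 9 ⊕ 7 = E.
C[3]: T = 5, S = E(K, T) = 3; D ⊕ 3 = E.
C[4]: T = 6, S = E(K, T) = F; 6 ⊕ F = 9.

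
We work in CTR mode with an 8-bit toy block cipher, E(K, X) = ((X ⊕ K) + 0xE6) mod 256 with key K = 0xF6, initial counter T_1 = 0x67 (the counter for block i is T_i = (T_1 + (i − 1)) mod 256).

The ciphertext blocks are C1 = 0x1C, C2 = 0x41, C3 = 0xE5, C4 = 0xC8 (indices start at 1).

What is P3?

P3 = 0x60

CTR decryption: S_i = E(K, T_i) where T_i is the counter for block i; P_i = C_i ⊕ S_i.
P3: T = 0x69, S = E(K, T) = 0x85; 0xE5 ⊕ 0x85 = 0x60.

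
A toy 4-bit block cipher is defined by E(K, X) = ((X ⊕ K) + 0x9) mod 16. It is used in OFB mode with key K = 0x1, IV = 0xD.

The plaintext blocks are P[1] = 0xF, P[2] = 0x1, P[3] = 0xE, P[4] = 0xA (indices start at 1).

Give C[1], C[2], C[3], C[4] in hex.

OFB encryption: S_i = E(K, S_{i−1}) with S_{0} = IV; C_i = P_i ⊕ S_i.
C[1]: S = E(K, 0xD) = 0x5; 0xF ⊕ 0x5 = 0xA.
C[2]: S = E(K, 0x5) = 0xD; 0x1 ⊕ 0xD = 0xC.
C[3]: S = E(K, 0xD) = 0x5; 0xE ⊕ 0x5 = 0xB.
C[4]: S = E(K, 0x5) = 0xD; 0xA ⊕ 0xD = 0x7.

C[1] = 0xA, C[2] = 0xC, C[3] = 0xB, C[4] = 0x7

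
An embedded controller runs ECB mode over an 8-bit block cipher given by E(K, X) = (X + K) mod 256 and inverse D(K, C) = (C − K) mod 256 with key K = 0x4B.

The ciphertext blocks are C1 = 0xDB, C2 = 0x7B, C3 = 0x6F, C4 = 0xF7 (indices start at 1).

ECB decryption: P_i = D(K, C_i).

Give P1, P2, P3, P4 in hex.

P1: D(K, 0xDB) = 0x90.
P2: D(K, 0x7B) = 0x30.
P3: D(K, 0x6F) = 0x24.
P4: D(K, 0xF7) = 0xAC.

P1 = 0x90, P2 = 0x30, P3 = 0x24, P4 = 0xAC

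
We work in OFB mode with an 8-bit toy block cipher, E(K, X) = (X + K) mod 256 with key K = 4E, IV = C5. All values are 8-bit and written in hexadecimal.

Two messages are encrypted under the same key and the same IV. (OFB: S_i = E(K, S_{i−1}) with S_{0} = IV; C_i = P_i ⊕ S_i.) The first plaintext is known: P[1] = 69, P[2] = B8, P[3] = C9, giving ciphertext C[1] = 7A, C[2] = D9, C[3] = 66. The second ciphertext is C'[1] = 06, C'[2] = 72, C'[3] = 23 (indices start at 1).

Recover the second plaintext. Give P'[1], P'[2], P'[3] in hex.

P'[1] = 15, P'[2] = 13, P'[3] = 8C

In OFB with a reused IV, both messages share the same keystream S_i, so C_i ⊕ C'_i = P_i ⊕ P'_i and thus P'_i = P_i ⊕ C_i ⊕ C'_i.
P'[1]: 69 ⊕ 7A ⊕ 06 = 15.
P'[2]: B8 ⊕ D9 ⊕ 72 = 13.
P'[3]: C9 ⊕ 66 ⊕ 23 = 8C.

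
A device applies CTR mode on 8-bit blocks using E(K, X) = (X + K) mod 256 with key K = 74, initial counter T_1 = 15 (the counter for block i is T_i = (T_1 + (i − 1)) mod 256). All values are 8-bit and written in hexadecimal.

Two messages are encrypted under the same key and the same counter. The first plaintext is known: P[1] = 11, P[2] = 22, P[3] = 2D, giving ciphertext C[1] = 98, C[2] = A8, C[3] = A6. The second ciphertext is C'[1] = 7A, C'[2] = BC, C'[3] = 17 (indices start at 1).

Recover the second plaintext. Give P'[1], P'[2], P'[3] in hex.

P'[1] = F3, P'[2] = 36, P'[3] = 9C

In CTR with a reused counter, both messages share the same keystream S_i, so C_i ⊕ C'_i = P_i ⊕ P'_i and thus P'_i = P_i ⊕ C_i ⊕ C'_i.
P'[1]: 11 ⊕ 98 ⊕ 7A = F3.
P'[2]: 22 ⊕ A8 ⊕ BC = 36.
P'[3]: 2D ⊕ A6 ⊕ 17 = 9C.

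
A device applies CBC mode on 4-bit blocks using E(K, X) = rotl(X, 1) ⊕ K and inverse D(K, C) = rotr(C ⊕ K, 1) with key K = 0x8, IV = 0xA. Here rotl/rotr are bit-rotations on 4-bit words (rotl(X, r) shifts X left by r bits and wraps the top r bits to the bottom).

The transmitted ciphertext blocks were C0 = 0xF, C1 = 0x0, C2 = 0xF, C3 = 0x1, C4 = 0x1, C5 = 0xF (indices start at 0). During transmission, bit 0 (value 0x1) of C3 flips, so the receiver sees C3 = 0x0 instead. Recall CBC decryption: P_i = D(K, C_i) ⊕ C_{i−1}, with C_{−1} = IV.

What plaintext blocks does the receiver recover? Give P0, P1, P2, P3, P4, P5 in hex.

Only C3 changed, to 0x0. In CBC, a change in C_i garbles P_i and flips the same bit in P_{i+1}. Decrypting the received ciphertext:
P0: D(K, 0xF) = 0xB; 0xB ⊕ 0xA = 0x1.
P1: D(K, 0x0) = 0x4; 0x4 ⊕ 0xF = 0xB.
P2: D(K, 0xF) = 0xB; 0xB ⊕ 0x0 = 0xB.
P3: D(K, 0x0) = 0x4; 0x4 ⊕ 0xF = 0xB.
P4: D(K, 0x1) = 0xC; 0xC ⊕ 0x0 = 0xC.
P5: D(K, 0xF) = 0xB; 0xB ⊕ 0x1 = 0xA.
Blocks that differ from the original plaintext: P3, P4.

P0 = 0x1, P1 = 0xB, P2 = 0xB, P3 = 0xB, P4 = 0xC, P5 = 0xA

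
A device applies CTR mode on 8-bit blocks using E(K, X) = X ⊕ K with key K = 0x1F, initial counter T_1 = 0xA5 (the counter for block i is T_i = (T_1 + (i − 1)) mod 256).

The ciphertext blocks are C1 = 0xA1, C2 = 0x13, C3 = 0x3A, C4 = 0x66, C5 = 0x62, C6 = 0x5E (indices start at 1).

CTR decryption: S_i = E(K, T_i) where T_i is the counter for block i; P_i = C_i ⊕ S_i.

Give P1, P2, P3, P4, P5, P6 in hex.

P1 = 0x1B, P2 = 0xAA, P3 = 0x82, P4 = 0xD1, P5 = 0xD4, P6 = 0xEB

P1: T = 0xA5, S = E(K, T) = 0xBA; 0xA1 ⊕ 0xBA = 0x1B.
P2: T = 0xA6, S = E(K, T) = 0xB9; 0x13 ⊕ 0xB9 = 0xAA.
P3: T = 0xA7, S = E(K, T) = 0xB8; 0x3A ⊕ 0xB8 = 0x82.
P4: T = 0xA8, S = E(K, T) = 0xB7; 0x66 ⊕ 0xB7 = 0xD1.
P5: T = 0xA9, S = E(K, T) = 0xB6; 0x62 ⊕ 0xB6 = 0xD4.
P6: T = 0xAA, S = E(K, T) = 0xB5; 0x5E ⊕ 0xB5 = 0xEB.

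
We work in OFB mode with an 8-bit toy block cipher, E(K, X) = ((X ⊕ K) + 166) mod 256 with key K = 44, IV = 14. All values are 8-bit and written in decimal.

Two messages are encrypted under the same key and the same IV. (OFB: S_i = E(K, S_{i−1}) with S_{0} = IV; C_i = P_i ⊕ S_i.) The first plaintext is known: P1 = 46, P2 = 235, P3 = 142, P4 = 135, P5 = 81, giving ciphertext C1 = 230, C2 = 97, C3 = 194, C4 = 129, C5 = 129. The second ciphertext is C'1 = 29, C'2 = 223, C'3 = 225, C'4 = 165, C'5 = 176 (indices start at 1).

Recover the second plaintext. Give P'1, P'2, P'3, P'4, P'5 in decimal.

In OFB with a reused IV, both messages share the same keystream S_i, so C_i ⊕ C'_i = P_i ⊕ P'_i and thus P'_i = P_i ⊕ C_i ⊕ C'_i.
P'1: 46 ⊕ 230 ⊕ 29 = 213.
P'2: 235 ⊕ 97 ⊕ 223 = 85.
P'3: 142 ⊕ 194 ⊕ 225 = 173.
P'4: 135 ⊕ 129 ⊕ 165 = 163.
P'5: 81 ⊕ 129 ⊕ 176 = 96.

P'1 = 213, P'2 = 85, P'3 = 173, P'4 = 163, P'5 = 96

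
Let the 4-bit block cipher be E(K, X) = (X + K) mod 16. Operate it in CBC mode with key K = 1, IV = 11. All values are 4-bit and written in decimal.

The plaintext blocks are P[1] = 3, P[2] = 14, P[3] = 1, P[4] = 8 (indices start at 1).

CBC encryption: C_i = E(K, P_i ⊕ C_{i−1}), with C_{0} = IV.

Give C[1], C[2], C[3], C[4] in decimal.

C[1] = 9, C[2] = 8, C[3] = 10, C[4] = 3

C[1]: P[1] ⊕ 11 = 8; E(K, 8) = 9.
C[2]: P[2] ⊕ 9 = 7; E(K, 7) = 8.
C[3]: P[3] ⊕ 8 = 9; E(K, 9) = 10.
C[4]: P[4] ⊕ 10 = 2; E(K, 2) = 3.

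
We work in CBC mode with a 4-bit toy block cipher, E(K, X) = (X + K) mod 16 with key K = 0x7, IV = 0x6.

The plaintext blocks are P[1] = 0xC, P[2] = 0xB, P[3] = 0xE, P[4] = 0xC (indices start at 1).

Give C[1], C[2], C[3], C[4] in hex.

C[1] = 0x1, C[2] = 0x1, C[3] = 0x6, C[4] = 0x1

CBC encryption: C_i = E(K, P_i ⊕ C_{i−1}), with C_{0} = IV.
C[1]: P[1] ⊕ 0x6 = 0xA; E(K, 0xA) = 0x1.
C[2]: P[2] ⊕ 0x1 = 0xA; E(K, 0xA) = 0x1.
C[3]: P[3] ⊕ 0x1 = 0xF; E(K, 0xF) = 0x6.
C[4]: P[4] ⊕ 0x6 = 0xA; E(K, 0xA) = 0x1.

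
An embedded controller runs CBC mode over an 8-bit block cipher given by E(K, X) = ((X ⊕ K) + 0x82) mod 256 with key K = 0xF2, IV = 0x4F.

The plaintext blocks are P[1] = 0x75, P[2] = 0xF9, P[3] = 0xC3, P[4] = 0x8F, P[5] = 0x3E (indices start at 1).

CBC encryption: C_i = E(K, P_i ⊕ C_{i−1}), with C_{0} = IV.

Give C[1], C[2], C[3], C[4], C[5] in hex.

C[1]: P[1] ⊕ 0x4F = 0x3A; E(K, 0x3A) = 0x4A.
C[2]: P[2] ⊕ 0x4A = 0xB3; E(K, 0xB3) = 0xC3.
C[3]: P[3] ⊕ 0xC3 = 0x00; E(K, 0x00) = 0x74.
C[4]: P[4] ⊕ 0x74 = 0xFB; E(K, 0xFB) = 0x8B.
C[5]: P[5] ⊕ 0x8B = 0xB5; E(K, 0xB5) = 0xC9.

C[1] = 0x4A, C[2] = 0xC3, C[3] = 0x74, C[4] = 0x8B, C[5] = 0xC9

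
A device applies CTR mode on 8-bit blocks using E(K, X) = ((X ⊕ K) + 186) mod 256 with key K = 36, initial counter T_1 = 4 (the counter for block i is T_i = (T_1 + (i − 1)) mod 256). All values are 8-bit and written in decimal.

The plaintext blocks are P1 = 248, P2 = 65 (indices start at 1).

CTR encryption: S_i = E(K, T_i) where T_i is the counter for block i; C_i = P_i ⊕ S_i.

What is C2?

C2 = 154

C1: T = 4, S = E(K, T) = 218; 248 ⊕ 218 = 34.
C2: T = 5, S = E(K, T) = 219; 65 ⊕ 219 = 154.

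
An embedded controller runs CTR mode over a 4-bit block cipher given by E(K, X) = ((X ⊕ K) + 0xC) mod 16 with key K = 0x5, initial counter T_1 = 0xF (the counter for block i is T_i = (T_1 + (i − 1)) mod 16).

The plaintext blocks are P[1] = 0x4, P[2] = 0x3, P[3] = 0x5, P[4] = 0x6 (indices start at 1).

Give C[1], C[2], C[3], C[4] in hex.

CTR encryption: S_i = E(K, T_i) where T_i is the counter for block i; C_i = P_i ⊕ S_i.
C[1]: T = 0xF, S = E(K, T) = 0x6; 0x4 ⊕ 0x6 = 0x2.
C[2]: T = 0x0, S = E(K, T) = 0x1; 0x3 ⊕ 0x1 = 0x2.
C[3]: T = 0x1, S = E(K, T) = 0x0; 0x5 ⊕ 0x0 = 0x5.
C[4]: T = 0x2, S = E(K, T) = 0x3; 0x6 ⊕ 0x3 = 0x5.

C[1] = 0x2, C[2] = 0x2, C[3] = 0x5, C[4] = 0x5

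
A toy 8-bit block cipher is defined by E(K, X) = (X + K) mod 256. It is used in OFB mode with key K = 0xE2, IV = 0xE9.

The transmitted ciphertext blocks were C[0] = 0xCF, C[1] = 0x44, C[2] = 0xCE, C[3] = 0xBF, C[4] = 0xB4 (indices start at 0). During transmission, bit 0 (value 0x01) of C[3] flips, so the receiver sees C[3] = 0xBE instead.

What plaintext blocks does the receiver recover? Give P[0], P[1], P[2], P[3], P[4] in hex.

P[0] = 0x04, P[1] = 0xE9, P[2] = 0x41, P[3] = 0xCF, P[4] = 0xE7

OFB decryption: S_i = E(K, S_{i−1}) with S_{−1} = IV; P_i = C_i ⊕ S_i.
Only C[3] changed, to 0xBE. In OFB, a change in C_i flips the same bit in P_i only; the keystream is unaffected. Decrypting the received ciphertext:
P[0]: S = E(K, 0xE9) = 0xCB; 0xCF ⊕ 0xCB = 0x04.
P[1]: S = E(K, 0xCB) = 0xAD; 0x44 ⊕ 0xAD = 0xE9.
P[2]: S = E(K, 0xAD) = 0x8F; 0xCE ⊕ 0x8F = 0x41.
P[3]: S = E(K, 0x8F) = 0x71; 0xBE ⊕ 0x71 = 0xCF.
P[4]: S = E(K, 0x71) = 0x53; 0xB4 ⊕ 0x53 = 0xE7.
Blocks that differ from the original plaintext: P[3].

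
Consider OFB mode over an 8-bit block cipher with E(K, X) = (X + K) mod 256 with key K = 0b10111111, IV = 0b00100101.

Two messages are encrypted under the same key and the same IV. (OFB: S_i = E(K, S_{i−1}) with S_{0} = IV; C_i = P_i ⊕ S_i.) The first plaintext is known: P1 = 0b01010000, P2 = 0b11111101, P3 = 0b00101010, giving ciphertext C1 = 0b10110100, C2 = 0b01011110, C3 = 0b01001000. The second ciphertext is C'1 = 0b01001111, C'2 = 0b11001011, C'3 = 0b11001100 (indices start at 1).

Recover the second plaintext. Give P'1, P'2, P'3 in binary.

P'1 = 0b10101011, P'2 = 0b01101000, P'3 = 0b10101110

In OFB with a reused IV, both messages share the same keystream S_i, so C_i ⊕ C'_i = P_i ⊕ P'_i and thus P'_i = P_i ⊕ C_i ⊕ C'_i.
P'1: 0b01010000 ⊕ 0b10110100 ⊕ 0b01001111 = 0b10101011.
P'2: 0b11111101 ⊕ 0b01011110 ⊕ 0b11001011 = 0b01101000.
P'3: 0b00101010 ⊕ 0b01001000 ⊕ 0b11001100 = 0b10101110.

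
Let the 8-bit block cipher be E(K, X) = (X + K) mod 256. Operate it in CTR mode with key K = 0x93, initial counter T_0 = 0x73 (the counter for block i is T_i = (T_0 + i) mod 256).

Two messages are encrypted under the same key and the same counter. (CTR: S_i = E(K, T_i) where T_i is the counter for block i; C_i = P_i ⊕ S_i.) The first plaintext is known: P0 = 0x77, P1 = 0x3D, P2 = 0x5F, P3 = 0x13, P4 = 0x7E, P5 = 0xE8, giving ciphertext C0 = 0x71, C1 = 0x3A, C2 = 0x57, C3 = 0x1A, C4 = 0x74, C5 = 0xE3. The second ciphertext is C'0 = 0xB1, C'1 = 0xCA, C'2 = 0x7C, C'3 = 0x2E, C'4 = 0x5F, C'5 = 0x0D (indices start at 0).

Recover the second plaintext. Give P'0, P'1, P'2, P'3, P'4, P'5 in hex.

In CTR with a reused counter, both messages share the same keystream S_i, so C_i ⊕ C'_i = P_i ⊕ P'_i and thus P'_i = P_i ⊕ C_i ⊕ C'_i.
P'0: 0x77 ⊕ 0x71 ⊕ 0xB1 = 0xB7.
P'1: 0x3D ⊕ 0x3A ⊕ 0xCA = 0xCD.
P'2: 0x5F ⊕ 0x57 ⊕ 0x7C = 0x74.
P'3: 0x13 ⊕ 0x1A ⊕ 0x2E = 0x27.
P'4: 0x7E ⊕ 0x74 ⊕ 0x5F = 0x55.
P'5: 0xE8 ⊕ 0xE3 ⊕ 0x0D = 0x06.

P'0 = 0xB7, P'1 = 0xCD, P'2 = 0x74, P'3 = 0x27, P'4 = 0x55, P'5 = 0x06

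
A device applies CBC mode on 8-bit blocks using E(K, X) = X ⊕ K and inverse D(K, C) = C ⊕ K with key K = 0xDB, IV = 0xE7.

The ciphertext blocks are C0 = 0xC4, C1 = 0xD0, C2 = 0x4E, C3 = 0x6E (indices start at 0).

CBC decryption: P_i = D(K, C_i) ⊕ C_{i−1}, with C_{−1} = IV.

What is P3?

P3: D(K, 0x6E) = 0xB5; 0xB5 ⊕ 0x4E = 0xFB.

P3 = 0xFB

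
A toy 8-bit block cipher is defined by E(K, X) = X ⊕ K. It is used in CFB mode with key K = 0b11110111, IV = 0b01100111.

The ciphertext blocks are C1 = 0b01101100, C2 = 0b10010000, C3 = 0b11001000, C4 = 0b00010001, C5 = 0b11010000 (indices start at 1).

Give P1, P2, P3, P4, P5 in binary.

CFB decryption: P_i = C_i ⊕ E(K, C_{i−1}), with C_{0} = IV.
P1: E(K, 0b01100111) = 0b10010000; 0b01101100 ⊕ 0b10010000 = 0b11111100.
P2: E(K, 0b01101100) = 0b10011011; 0b10010000 ⊕ 0b10011011 = 0b00001011.
P3: E(K, 0b10010000) = 0b01100111; 0b11001000 ⊕ 0b01100111 = 0b10101111.
P4: E(K, 0b11001000) = 0b00111111; 0b00010001 ⊕ 0b00111111 = 0b00101110.
P5: E(K, 0b00010001) = 0b11100110; 0b11010000 ⊕ 0b11100110 = 0b00110110.

P1 = 0b11111100, P2 = 0b00001011, P3 = 0b10101111, P4 = 0b00101110, P5 = 0b00110110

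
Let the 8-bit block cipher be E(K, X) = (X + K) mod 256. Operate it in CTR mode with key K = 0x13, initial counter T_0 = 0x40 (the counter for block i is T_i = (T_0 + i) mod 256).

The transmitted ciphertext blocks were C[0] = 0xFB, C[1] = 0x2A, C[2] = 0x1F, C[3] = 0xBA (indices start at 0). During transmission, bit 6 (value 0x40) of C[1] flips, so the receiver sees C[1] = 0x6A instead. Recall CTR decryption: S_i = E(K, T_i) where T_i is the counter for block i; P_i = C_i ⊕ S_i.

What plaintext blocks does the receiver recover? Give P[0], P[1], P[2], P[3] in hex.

Only C[1] changed, to 0x6A. In CTR, a change in C_i flips the same bit in P_i only; the keystream is unaffected. Decrypting the received ciphertext:
P[0]: T = 0x40, S = E(K, T) = 0x53; 0xFB ⊕ 0x53 = 0xA8.
P[1]: T = 0x41, S = E(K, T) = 0x54; 0x6A ⊕ 0x54 = 0x3E.
P[2]: T = 0x42, S = E(K, T) = 0x55; 0x1F ⊕ 0x55 = 0x4A.
P[3]: T = 0x43, S = E(K, T) = 0x56; 0xBA ⊕ 0x56 = 0xEC.
Blocks that differ from the original plaintext: P[1].

P[0] = 0xA8, P[1] = 0x3E, P[2] = 0x4A, P[3] = 0xEC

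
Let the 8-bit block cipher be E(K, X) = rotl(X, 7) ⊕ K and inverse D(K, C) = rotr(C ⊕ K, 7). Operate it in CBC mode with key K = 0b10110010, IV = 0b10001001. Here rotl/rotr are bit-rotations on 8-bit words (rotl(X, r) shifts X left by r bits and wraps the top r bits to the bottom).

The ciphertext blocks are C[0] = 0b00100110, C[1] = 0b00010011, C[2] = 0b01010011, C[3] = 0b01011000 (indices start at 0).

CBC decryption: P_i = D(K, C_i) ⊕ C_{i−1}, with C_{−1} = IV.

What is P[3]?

P[3] = 0b10000110

P[3]: D(K, 0b01011000) = 0b11010101; 0b11010101 ⊕ 0b01010011 = 0b10000110.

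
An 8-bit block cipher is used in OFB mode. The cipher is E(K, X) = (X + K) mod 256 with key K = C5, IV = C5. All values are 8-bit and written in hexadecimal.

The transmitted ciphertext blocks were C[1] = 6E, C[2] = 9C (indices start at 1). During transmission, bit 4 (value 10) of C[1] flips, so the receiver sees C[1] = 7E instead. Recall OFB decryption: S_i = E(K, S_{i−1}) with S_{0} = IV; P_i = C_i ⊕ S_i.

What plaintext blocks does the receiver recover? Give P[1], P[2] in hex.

Only C[1] changed, to 7E. In OFB, a change in C_i flips the same bit in P_i only; the keystream is unaffected. Decrypting the received ciphertext:
P[1]: S = E(K, C5) = 8A; 7E ⊕ 8A = F4.
P[2]: S = E(K, 8A) = 4F; 9C ⊕ 4F = D3.
Blocks that differ from the original plaintext: P[1].

P[1] = F4, P[2] = D3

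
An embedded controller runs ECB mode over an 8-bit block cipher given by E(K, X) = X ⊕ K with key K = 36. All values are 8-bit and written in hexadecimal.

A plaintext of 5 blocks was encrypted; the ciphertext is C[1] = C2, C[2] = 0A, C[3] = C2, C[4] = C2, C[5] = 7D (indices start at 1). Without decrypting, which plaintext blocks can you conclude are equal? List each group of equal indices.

P[1] = P[3] = P[4]

ECB encrypts each block independently with the same key, so equal ciphertext blocks imply equal plaintext blocks.
C[1] = C[3] = C[4] = C2, so P[1] = P[3] = P[4].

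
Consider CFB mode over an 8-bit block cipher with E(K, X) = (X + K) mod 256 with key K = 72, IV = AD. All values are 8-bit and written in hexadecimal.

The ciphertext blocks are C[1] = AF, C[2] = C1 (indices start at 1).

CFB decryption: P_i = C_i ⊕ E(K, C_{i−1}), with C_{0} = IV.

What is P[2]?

P[2]: E(K, AF) = 21; C1 ⊕ 21 = E0.

P[2] = E0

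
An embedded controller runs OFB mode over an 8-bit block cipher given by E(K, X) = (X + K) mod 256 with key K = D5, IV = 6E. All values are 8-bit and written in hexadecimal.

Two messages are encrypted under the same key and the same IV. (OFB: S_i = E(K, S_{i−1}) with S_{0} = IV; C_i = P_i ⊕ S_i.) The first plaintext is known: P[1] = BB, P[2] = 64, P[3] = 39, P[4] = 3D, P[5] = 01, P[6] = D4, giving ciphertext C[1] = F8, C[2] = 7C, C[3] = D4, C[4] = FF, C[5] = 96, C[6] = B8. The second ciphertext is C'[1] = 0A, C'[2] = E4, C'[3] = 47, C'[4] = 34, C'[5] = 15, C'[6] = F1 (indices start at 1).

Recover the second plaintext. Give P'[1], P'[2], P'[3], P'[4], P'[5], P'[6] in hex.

In OFB with a reused IV, both messages share the same keystream S_i, so C_i ⊕ C'_i = P_i ⊕ P'_i and thus P'_i = P_i ⊕ C_i ⊕ C'_i.
P'[1]: BB ⊕ F8 ⊕ 0A = 49.
P'[2]: 64 ⊕ 7C ⊕ E4 = FC.
P'[3]: 39 ⊕ D4 ⊕ 47 = AA.
P'[4]: 3D ⊕ FF ⊕ 34 = F6.
P'[5]: 01 ⊕ 96 ⊕ 15 = 82.
P'[6]: D4 ⊕ B8 ⊕ F1 = 9D.

P'[1] = 49, P'[2] = FC, P'[3] = AA, P'[4] = F6, P'[5] = 82, P'[6] = 9D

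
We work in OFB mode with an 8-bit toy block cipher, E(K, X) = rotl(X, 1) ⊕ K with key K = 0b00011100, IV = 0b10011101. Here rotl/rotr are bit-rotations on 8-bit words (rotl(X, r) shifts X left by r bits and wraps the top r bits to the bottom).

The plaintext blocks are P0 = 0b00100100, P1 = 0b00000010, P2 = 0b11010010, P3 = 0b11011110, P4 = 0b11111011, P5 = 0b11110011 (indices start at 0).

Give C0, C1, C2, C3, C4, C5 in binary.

C0 = 0b00000011, C1 = 0b01010000, C2 = 0b01101010, C3 = 0b10110011, C4 = 0b00111101, C5 = 0b01100010

OFB encryption: S_i = E(K, S_{i−1}) with S_{−1} = IV; C_i = P_i ⊕ S_i.
C0: S = E(K, 0b10011101) = 0b00100111; 0b00100100 ⊕ 0b00100111 = 0b00000011.
C1: S = E(K, 0b00100111) = 0b01010010; 0b00000010 ⊕ 0b01010010 = 0b01010000.
C2: S = E(K, 0b01010010) = 0b10111000; 0b11010010 ⊕ 0b10111000 = 0b01101010.
C3: S = E(K, 0b10111000) = 0b01101101; 0b11011110 ⊕ 0b01101101 = 0b10110011.
C4: S = E(K, 0b01101101) = 0b11000110; 0b11111011 ⊕ 0b11000110 = 0b00111101.
C5: S = E(K, 0b11000110) = 0b10010001; 0b11110011 ⊕ 0b10010001 = 0b01100010.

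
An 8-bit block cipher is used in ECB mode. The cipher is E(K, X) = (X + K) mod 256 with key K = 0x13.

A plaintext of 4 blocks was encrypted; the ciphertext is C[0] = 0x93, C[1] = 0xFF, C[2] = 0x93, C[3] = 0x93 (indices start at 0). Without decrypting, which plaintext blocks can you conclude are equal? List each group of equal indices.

ECB encrypts each block independently with the same key, so equal ciphertext blocks imply equal plaintext blocks.
C[0] = C[2] = C[3] = 0x93, so P[0] = P[2] = P[3].

P[0] = P[2] = P[3]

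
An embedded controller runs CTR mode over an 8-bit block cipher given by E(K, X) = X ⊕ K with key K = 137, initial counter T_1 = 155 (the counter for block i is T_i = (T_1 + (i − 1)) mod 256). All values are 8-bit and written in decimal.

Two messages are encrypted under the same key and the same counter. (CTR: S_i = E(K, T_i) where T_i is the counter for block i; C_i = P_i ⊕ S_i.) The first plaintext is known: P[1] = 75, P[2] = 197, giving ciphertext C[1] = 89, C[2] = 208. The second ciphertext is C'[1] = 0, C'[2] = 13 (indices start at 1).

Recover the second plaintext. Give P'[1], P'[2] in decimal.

P'[1] = 18, P'[2] = 24

In CTR with a reused counter, both messages share the same keystream S_i, so C_i ⊕ C'_i = P_i ⊕ P'_i and thus P'_i = P_i ⊕ C_i ⊕ C'_i.
P'[1]: 75 ⊕ 89 ⊕ 0 = 18.
P'[2]: 197 ⊕ 208 ⊕ 13 = 24.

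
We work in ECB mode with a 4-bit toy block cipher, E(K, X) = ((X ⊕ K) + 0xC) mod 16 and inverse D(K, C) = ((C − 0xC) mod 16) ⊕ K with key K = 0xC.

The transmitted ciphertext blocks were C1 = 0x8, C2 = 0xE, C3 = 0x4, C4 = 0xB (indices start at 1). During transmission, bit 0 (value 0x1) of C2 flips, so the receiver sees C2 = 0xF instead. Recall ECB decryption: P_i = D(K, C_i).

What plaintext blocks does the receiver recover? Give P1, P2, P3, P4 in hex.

Only C2 changed, to 0xF. In ECB, a change in C_i affects only P_i. Decrypting the received ciphertext:
P1: D(K, 0x8) = 0x0.
P2: D(K, 0xF) = 0xF.
P3: D(K, 0x4) = 0x4.
P4: D(K, 0xB) = 0x3.
Blocks that differ from the original plaintext: P2.

P1 = 0x0, P2 = 0xF, P3 = 0x4, P4 = 0x3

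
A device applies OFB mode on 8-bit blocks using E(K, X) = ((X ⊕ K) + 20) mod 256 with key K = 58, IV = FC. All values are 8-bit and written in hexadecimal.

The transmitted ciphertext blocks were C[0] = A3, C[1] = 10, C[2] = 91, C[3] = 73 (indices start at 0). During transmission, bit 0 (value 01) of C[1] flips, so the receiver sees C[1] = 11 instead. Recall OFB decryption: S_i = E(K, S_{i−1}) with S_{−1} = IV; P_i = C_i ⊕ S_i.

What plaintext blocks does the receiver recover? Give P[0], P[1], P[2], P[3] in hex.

Only C[1] changed, to 11. In OFB, a change in C_i flips the same bit in P_i only; the keystream is unaffected. Decrypting the received ciphertext:
P[0]: S = E(K, FC) = C4; A3 ⊕ C4 = 67.
P[1]: S = E(K, C4) = BC; 11 ⊕ BC = AD.
P[2]: S = E(K, BC) = 04; 91 ⊕ 04 = 95.
P[3]: S = E(K, 04) = 7C; 73 ⊕ 7C = 0F.
Blocks that differ from the original plaintext: P[1].

P[0] = 67, P[1] = AD, P[2] = 95, P[3] = 0F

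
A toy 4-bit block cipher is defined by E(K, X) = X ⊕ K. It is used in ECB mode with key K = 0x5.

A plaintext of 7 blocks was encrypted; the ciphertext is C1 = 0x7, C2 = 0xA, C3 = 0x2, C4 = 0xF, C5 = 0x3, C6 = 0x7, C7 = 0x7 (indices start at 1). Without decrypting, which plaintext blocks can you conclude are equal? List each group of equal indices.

P1 = P6 = P7

ECB encrypts each block independently with the same key, so equal ciphertext blocks imply equal plaintext blocks.
C1 = C6 = C7 = 0x7, so P1 = P6 = P7.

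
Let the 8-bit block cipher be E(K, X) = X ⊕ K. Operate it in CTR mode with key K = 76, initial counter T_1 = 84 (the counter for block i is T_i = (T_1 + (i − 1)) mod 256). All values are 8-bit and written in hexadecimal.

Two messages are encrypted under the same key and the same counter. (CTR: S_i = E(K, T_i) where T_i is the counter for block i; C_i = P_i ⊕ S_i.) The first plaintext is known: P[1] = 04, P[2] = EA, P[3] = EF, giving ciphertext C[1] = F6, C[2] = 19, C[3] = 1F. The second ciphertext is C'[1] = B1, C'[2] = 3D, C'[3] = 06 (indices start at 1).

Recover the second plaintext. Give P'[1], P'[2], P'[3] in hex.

In CTR with a reused counter, both messages share the same keystream S_i, so C_i ⊕ C'_i = P_i ⊕ P'_i and thus P'_i = P_i ⊕ C_i ⊕ C'_i.
P'[1]: 04 ⊕ F6 ⊕ B1 = 43.
P'[2]: EA ⊕ 19 ⊕ 3D = CE.
P'[3]: EF ⊕ 1F ⊕ 06 = F6.

P'[1] = 43, P'[2] = CE, P'[3] = F6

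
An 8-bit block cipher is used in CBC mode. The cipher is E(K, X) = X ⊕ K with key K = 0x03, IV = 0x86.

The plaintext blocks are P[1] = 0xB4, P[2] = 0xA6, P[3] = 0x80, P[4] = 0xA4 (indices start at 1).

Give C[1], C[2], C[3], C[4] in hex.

C[1] = 0x31, C[2] = 0x94, C[3] = 0x17, C[4] = 0xB0

CBC encryption: C_i = E(K, P_i ⊕ C_{i−1}), with C_{0} = IV.
C[1]: P[1] ⊕ 0x86 = 0x32; E(K, 0x32) = 0x31.
C[2]: P[2] ⊕ 0x31 = 0x97; E(K, 0x97) = 0x94.
C[3]: P[3] ⊕ 0x94 = 0x14; E(K, 0x14) = 0x17.
C[4]: P[4] ⊕ 0x17 = 0xB3; E(K, 0xB3) = 0xB0.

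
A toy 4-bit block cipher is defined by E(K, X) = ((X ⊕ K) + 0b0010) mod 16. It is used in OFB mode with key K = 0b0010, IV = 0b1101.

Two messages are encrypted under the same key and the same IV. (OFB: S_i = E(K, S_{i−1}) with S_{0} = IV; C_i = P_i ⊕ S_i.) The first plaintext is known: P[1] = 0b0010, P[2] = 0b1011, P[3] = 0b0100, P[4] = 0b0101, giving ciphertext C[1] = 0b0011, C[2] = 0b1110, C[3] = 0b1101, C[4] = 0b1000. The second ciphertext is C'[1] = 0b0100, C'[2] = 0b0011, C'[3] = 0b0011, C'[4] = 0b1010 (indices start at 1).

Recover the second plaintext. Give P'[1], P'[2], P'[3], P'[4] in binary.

In OFB with a reused IV, both messages share the same keystream S_i, so C_i ⊕ C'_i = P_i ⊕ P'_i and thus P'_i = P_i ⊕ C_i ⊕ C'_i.
P'[1]: 0b0010 ⊕ 0b0011 ⊕ 0b0100 = 0b0101.
P'[2]: 0b1011 ⊕ 0b1110 ⊕ 0b0011 = 0b0110.
P'[3]: 0b0100 ⊕ 0b1101 ⊕ 0b0011 = 0b1010.
P'[4]: 0b0101 ⊕ 0b1000 ⊕ 0b1010 = 0b0111.

P'[1] = 0b0101, P'[2] = 0b0110, P'[3] = 0b1010, P'[4] = 0b0111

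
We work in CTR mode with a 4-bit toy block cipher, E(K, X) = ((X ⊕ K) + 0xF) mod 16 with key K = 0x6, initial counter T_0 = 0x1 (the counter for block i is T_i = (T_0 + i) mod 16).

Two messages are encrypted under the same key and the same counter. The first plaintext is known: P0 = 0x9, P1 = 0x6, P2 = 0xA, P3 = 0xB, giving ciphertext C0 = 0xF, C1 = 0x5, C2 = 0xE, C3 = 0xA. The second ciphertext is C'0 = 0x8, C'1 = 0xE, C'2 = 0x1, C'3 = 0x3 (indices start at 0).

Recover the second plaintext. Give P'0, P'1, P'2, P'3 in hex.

P'0 = 0xE, P'1 = 0xD, P'2 = 0x5, P'3 = 0x2

In CTR with a reused counter, both messages share the same keystream S_i, so C_i ⊕ C'_i = P_i ⊕ P'_i and thus P'_i = P_i ⊕ C_i ⊕ C'_i.
P'0: 0x9 ⊕ 0xF ⊕ 0x8 = 0xE.
P'1: 0x6 ⊕ 0x5 ⊕ 0xE = 0xD.
P'2: 0xA ⊕ 0xE ⊕ 0x1 = 0x5.
P'3: 0xB ⊕ 0xA ⊕ 0x3 = 0x2.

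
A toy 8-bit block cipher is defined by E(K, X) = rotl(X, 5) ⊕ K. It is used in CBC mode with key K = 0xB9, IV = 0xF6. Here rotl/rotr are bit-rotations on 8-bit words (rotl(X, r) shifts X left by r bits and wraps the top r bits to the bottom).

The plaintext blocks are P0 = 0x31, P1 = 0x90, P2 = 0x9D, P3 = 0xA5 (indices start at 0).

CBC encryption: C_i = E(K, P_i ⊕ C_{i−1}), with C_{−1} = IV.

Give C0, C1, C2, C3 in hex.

C0 = 0x41, C1 = 0x83, C2 = 0x7A, C3 = 0x42

C0: P0 ⊕ 0xF6 = 0xC7; E(K, 0xC7) = 0x41.
C1: P1 ⊕ 0x41 = 0xD1; E(K, 0xD1) = 0x83.
C2: P2 ⊕ 0x83 = 0x1E; E(K, 0x1E) = 0x7A.
C3: P3 ⊕ 0x7A = 0xDF; E(K, 0xDF) = 0x42.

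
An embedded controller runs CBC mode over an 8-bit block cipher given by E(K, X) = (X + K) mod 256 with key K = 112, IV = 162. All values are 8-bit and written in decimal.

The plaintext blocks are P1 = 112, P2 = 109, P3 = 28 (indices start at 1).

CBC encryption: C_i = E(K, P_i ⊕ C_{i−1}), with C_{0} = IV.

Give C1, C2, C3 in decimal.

C1 = 66, C2 = 159, C3 = 243

C1: P1 ⊕ 162 = 210; E(K, 210) = 66.
C2: P2 ⊕ 66 = 47; E(K, 47) = 159.
C3: P3 ⊕ 159 = 131; E(K, 131) = 243.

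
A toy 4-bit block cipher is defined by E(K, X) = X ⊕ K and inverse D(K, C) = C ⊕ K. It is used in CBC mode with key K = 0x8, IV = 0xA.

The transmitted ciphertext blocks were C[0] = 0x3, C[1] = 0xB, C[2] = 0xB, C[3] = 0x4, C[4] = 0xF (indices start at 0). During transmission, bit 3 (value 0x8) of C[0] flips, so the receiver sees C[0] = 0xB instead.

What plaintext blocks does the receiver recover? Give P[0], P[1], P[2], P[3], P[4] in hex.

CBC decryption: P_i = D(K, C_i) ⊕ C_{i−1}, with C_{−1} = IV.
Only C[0] changed, to 0xB. In CBC, a change in C_i garbles P_i and flips the same bit in P_{i+1}. Decrypting the received ciphertext:
P[0]: D(K, 0xB) = 0x3; 0x3 ⊕ 0xA = 0x9.
P[1]: D(K, 0xB) = 0x3; 0x3 ⊕ 0xB = 0x8.
P[2]: D(K, 0xB) = 0x3; 0x3 ⊕ 0xB = 0x8.
P[3]: D(K, 0x4) = 0xC; 0xC ⊕ 0xB = 0x7.
P[4]: D(K, 0xF) = 0x7; 0x7 ⊕ 0x4 = 0x3.
Blocks that differ from the original plaintext: P[0], P[1].

P[0] = 0x9, P[1] = 0x8, P[2] = 0x8, P[3] = 0x7, P[4] = 0x3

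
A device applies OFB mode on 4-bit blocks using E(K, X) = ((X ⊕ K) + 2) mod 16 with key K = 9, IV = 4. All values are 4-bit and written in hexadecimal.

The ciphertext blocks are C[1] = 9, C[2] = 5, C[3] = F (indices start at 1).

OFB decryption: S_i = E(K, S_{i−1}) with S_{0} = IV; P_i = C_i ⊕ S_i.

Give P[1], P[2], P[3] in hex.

P[1]: S = E(K, 4) = F; 9 ⊕ F = 6.
P[2]: S = E(K, F) = 8; 5 ⊕ 8 = D.
P[3]: S = E(K, 8) = 3; F ⊕ 3 = C.

P[1] = 6, P[2] = D, P[3] = C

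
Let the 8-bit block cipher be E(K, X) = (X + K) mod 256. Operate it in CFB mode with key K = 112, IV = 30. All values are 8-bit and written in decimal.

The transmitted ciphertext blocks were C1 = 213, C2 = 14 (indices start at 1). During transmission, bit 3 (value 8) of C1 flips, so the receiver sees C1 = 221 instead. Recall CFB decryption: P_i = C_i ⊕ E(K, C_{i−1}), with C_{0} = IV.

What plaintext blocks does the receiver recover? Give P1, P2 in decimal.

Only C1 changed, to 221. In CFB, a change in C_i flips the same bit in P_i and garbles P_{i+1}. Decrypting the received ciphertext:
P1: E(K, 30) = 142; 221 ⊕ 142 = 83.
P2: E(K, 221) = 77; 14 ⊕ 77 = 67.
Blocks that differ from the original plaintext: P1, P2.

P1 = 83, P2 = 67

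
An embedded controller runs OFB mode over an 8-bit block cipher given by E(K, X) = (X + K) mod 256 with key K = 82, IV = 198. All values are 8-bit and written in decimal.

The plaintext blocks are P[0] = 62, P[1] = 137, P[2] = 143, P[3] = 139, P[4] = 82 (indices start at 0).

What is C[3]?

OFB encryption: S_i = E(K, S_{i−1}) with S_{−1} = IV; C_i = P_i ⊕ S_i.
C[0]: S = E(K, 198) = 24; 62 ⊕ 24 = 38.
C[1]: S = E(K, 24) = 106; 137 ⊕ 106 = 227.
C[2]: S = E(K, 106) = 188; 143 ⊕ 188 = 51.
C[3]: S = E(K, 188) = 14; 139 ⊕ 14 = 133.

C[3] = 133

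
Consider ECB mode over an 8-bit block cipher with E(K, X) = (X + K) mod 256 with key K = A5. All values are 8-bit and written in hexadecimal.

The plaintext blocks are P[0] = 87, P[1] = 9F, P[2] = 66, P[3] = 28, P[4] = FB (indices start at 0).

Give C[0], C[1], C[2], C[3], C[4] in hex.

C[0] = 2C, C[1] = 44, C[2] = 0B, C[3] = CD, C[4] = A0

ECB encryption: C_i = E(K, P_i).
C[0]: E(K, 87) = 2C.
C[1]: E(K, 9F) = 44.
C[2]: E(K, 66) = 0B.
C[3]: E(K, 28) = CD.
C[4]: E(K, FB) = A0.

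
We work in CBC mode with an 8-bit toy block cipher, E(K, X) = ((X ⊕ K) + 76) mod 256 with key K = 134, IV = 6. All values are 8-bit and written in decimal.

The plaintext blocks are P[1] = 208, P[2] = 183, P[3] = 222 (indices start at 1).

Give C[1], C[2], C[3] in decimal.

C[1] = 156, C[2] = 249, C[3] = 237

CBC encryption: C_i = E(K, P_i ⊕ C_{i−1}), with C_{0} = IV.
C[1]: P[1] ⊕ 6 = 214; E(K, 214) = 156.
C[2]: P[2] ⊕ 156 = 43; E(K, 43) = 249.
C[3]: P[3] ⊕ 249 = 39; E(K, 39) = 237.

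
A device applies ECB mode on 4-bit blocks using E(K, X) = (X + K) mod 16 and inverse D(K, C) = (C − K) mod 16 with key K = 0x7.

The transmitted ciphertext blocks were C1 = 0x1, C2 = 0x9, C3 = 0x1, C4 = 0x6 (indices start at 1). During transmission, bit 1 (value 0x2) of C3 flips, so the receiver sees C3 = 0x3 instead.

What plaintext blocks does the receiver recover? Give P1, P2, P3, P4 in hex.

P1 = 0xA, P2 = 0x2, P3 = 0xC, P4 = 0xF

ECB decryption: P_i = D(K, C_i).
Only C3 changed, to 0x3. In ECB, a change in C_i affects only P_i. Decrypting the received ciphertext:
P1: D(K, 0x1) = 0xA.
P2: D(K, 0x9) = 0x2.
P3: D(K, 0x3) = 0xC.
P4: D(K, 0x6) = 0xF.
Blocks that differ from the original plaintext: P3.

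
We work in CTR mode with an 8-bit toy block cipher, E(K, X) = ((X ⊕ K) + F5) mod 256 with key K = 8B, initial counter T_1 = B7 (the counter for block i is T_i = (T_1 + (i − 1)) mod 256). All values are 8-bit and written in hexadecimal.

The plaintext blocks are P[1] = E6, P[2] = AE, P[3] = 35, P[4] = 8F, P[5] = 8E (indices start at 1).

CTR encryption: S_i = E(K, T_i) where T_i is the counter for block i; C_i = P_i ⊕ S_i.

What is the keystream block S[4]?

26

C[1]: T = B7, S = E(K, T) = 31; E6 ⊕ 31 = D7.
C[2]: T = B8, S = E(K, T) = 28; AE ⊕ 28 = 86.
C[3]: T = B9, S = E(K, T) = 27; 35 ⊕ 27 = 12.
C[4]: T = BA, S = E(K, T) = 26; 8F ⊕ 26 = A9.
So S[4] = 26.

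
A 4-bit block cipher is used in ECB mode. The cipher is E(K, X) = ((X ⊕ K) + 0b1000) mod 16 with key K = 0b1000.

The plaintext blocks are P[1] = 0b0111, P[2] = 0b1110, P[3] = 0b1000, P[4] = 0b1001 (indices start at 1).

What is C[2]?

ECB encryption: C_i = E(K, P_i).
C[2]: E(K, 0b1110) = 0b1110.

C[2] = 0b1110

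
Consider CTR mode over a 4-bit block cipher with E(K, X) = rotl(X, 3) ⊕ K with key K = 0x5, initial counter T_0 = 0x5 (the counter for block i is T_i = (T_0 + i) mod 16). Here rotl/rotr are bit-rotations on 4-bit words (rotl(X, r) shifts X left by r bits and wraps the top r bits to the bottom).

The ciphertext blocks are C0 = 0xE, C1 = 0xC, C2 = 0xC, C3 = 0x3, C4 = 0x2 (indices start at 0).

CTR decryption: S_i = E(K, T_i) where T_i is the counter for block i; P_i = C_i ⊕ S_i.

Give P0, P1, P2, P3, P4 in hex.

P0 = 0x1, P1 = 0xA, P2 = 0x2, P3 = 0x2, P4 = 0xB

P0: T = 0x5, S = E(K, T) = 0xF; 0xE ⊕ 0xF = 0x1.
P1: T = 0x6, S = E(K, T) = 0x6; 0xC ⊕ 0x6 = 0xA.
P2: T = 0x7, S = E(K, T) = 0xE; 0xC ⊕ 0xE = 0x2.
P3: T = 0x8, S = E(K, T) = 0x1; 0x3 ⊕ 0x1 = 0x2.
P4: T = 0x9, S = E(K, T) = 0x9; 0x2 ⊕ 0x9 = 0xB.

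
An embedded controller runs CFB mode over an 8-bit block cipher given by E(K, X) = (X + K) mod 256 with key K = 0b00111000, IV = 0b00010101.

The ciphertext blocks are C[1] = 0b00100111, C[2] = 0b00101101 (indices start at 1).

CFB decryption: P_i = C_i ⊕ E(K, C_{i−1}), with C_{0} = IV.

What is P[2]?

P[2]: E(K, 0b00100111) = 0b01011111; 0b00101101 ⊕ 0b01011111 = 0b01110010.

P[2] = 0b01110010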